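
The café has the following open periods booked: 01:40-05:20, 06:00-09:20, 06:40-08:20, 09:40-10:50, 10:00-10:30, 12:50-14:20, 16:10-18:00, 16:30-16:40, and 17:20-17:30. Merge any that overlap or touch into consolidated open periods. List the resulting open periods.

06:00–09:20 is disjoint → start new block.
06:40–08:20 overlaps/touches 06:00–09:20 → extend to 06:00–09:20.
09:40–10:50 is disjoint → start new block.
10:00–10:30 overlaps/touches 09:40–10:50 → extend to 09:40–10:50.
12:50–14:20 is disjoint → start new block.
16:10–18:00 is disjoint → start new block.
16:30–16:40 overlaps/touches 16:10–18:00 → extend to 16:10–18:00.
17:20–17:30 overlaps/touches 16:10–18:00 → extend to 16:10–18:00.

01:40–05:20, 06:00–09:20, 09:40–10:50, 12:50–14:20, 16:10–18:00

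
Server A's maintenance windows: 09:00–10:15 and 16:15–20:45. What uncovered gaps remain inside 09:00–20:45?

The merged coverage is 09:00–10:15, 16:15–20:45.
Gaps within 09:00–20:45: 10:15–16:15.

10:15–16:15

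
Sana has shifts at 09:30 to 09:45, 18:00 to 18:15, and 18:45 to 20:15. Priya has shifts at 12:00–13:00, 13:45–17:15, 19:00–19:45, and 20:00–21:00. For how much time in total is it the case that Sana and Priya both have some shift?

1 h

A ∩ B = 19:00–19:45, 20:00–20:15.
Total: 45 min + 15 min = 1 h.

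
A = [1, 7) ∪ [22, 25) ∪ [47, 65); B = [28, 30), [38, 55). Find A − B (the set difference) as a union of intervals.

[1, 7) ∪ [22, 25) ∪ [55, 65)

[1, 7): nothing removed.
[22, 25): nothing removed.
[47, 65) \ B = [55, 65).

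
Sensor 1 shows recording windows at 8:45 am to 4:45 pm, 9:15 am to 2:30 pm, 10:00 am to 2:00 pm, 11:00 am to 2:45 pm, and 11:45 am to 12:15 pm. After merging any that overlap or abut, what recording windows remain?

9:15 am–2:30 pm overlaps/touches 8:45 am–4:45 pm → extend to 8:45 am–4:45 pm.
10:00 am–2:00 pm overlaps/touches 8:45 am–4:45 pm → extend to 8:45 am–4:45 pm.
11:00 am–2:45 pm overlaps/touches 8:45 am–4:45 pm → extend to 8:45 am–4:45 pm.
11:45 am–12:15 pm overlaps/touches 8:45 am–4:45 pm → extend to 8:45 am–4:45 pm.

8:45 am–4:45 pm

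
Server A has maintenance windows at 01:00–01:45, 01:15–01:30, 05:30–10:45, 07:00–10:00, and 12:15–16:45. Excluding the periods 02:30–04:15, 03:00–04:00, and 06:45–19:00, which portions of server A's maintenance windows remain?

01:00–01:45, 05:30–06:45

First set merges to 01:00–01:45, 05:30–10:45, 12:15–16:45.
Second set merges to 02:30–04:15, 06:45–19:00.
01:00–01:45 is untouched.
05:30–10:45 with B removed leaves 05:30–06:45.
12:15–16:45 lies entirely inside B → drops out.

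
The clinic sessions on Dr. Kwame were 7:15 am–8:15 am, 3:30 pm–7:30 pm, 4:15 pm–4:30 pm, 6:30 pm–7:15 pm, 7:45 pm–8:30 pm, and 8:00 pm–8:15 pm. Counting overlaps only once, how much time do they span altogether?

5 h 45 min

Merged: 7:15 am–8:15 am, 3:30 pm–7:30 pm, 7:45 pm–8:30 pm.
Lengths: 1 h + 4 h + 45 min = 5 h 45 min.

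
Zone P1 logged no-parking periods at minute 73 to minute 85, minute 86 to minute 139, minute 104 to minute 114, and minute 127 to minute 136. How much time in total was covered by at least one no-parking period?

65 minutes

Merged: minute 73 to minute 85, minute 86 to minute 139.
Lengths: 12 minutes + 53 minutes = 65 minutes.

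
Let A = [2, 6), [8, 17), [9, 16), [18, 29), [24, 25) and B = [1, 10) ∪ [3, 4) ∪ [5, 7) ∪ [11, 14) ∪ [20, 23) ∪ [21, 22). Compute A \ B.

Merge the first list: [2, 6), [8, 17), [18, 29).
Merge the second list: [1, 10), [11, 14), [20, 23).
[2, 6): fully covered by B → removed.
[8, 17) minus B → [10, 11), [14, 17).
[18, 29) minus B → [18, 20), [23, 29).

[10, 11) ∪ [14, 17) ∪ [18, 20) ∪ [23, 29)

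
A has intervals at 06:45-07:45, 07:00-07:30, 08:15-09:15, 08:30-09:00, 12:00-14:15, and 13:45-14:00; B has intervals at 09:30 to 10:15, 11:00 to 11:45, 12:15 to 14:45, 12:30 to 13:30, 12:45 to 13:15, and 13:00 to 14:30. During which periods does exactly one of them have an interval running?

First set merges to 06:45-07:45, 08:15-09:15, 12:00-14:15.
Second set merges to 09:30-10:15, 11:00-11:45, 12:15-14:45.
A \ B = 06:45-07:45, 08:15-09:15, 12:00-12:15.
B \ A = 09:30-10:15, 11:00-11:45, 14:15-14:45.
Union of the two gives the symmetric difference.

06:45-07:45, 08:15-09:15, 09:30-10:15, 11:00-11:45, 12:00-12:15, 14:15-14:45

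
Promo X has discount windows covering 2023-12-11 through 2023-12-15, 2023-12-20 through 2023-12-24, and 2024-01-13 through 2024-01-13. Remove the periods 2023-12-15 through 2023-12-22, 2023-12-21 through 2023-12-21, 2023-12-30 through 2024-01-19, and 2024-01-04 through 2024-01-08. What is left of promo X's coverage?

2023-12-11 through 2023-12-14, 2023-12-23 through 2023-12-24

Second set merges to 2023-12-15 through 2023-12-22, 2023-12-30 through 2024-01-19.
2023-12-11 through 2023-12-15 \ B = 2023-12-11 through 2023-12-14.
2023-12-20 through 2023-12-24 \ B = 2023-12-23 through 2023-12-24.
2024-01-13 through 2024-01-13: entirely removed.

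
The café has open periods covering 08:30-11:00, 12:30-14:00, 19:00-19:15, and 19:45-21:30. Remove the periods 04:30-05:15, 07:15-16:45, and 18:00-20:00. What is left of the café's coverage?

08:30-11:00 lies entirely inside B → drops out.
12:30-14:00 lies entirely inside B → drops out.
19:00-19:15 lies entirely inside B → drops out.
19:45-21:30 with B removed leaves 20:00-21:30.

20:00-21:30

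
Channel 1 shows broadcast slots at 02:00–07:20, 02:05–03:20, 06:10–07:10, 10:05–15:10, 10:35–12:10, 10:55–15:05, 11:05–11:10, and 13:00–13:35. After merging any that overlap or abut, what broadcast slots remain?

02:05–03:20 overlaps/touches 02:00–07:20 → extend to 02:00–07:20.
06:10–07:10 overlaps/touches 02:00–07:20 → extend to 02:00–07:20.
10:05–15:10 is disjoint → start new block.
10:35–12:10 overlaps/touches 10:05–15:10 → extend to 10:05–15:10.
10:55–15:05 overlaps/touches 10:05–15:10 → extend to 10:05–15:10.
11:05–11:10 overlaps/touches 10:05–15:10 → extend to 10:05–15:10.
13:00–13:35 overlaps/touches 10:05–15:10 → extend to 10:05–15:10.

02:00–07:20, 10:05–15:10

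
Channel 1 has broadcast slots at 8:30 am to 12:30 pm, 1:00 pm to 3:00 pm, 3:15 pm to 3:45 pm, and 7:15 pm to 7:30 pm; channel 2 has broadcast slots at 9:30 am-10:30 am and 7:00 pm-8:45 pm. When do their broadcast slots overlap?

9:30 am–10:30 am, 7:15 pm–7:30 pm

8:30 am–12:30 pm meets the second set on 9:30 am–10:30 am.
1:00 pm–3:00 pm: no overlap with the second set.
3:15 pm–3:45 pm: no overlap with the second set.
7:15 pm–7:30 pm meets the second set on 7:15 pm–7:30 pm.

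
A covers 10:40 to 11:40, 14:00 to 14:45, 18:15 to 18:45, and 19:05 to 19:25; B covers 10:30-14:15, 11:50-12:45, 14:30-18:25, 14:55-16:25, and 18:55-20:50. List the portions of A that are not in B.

14:15-14:30, 18:25-18:45

Merge the second list: 10:30-14:15, 14:30-18:25, 18:55-20:50.
10:40-11:40: entirely removed.
14:00-14:45 \ B = 14:15-14:30.
18:15-18:45 \ B = 18:25-18:45.
19:05-19:25: entirely removed.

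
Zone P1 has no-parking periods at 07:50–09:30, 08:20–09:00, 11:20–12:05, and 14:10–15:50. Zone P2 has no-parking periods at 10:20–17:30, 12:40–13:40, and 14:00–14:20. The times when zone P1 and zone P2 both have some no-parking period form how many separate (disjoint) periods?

First set merges to 07:50–09:30, 11:20–12:05, 14:10–15:50.
Second set merges to 10:20–17:30.
A ∩ B = 11:20–12:05, 14:10–15:50.
That is 2 disjoint pieces.

2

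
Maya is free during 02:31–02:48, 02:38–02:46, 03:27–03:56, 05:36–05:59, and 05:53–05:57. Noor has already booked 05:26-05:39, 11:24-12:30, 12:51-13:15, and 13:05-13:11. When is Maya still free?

A, merged: 02:31-02:48, 03:27-03:56, 05:36-05:59.
B, merged: 05:26-05:39, 11:24-12:30, 12:51-13:15.
02:31-02:48: nothing removed.
03:27-03:56: nothing removed.
05:36-05:59 \ B = 05:39-05:59.

02:31-02:48, 03:27-03:56, 05:39-05:59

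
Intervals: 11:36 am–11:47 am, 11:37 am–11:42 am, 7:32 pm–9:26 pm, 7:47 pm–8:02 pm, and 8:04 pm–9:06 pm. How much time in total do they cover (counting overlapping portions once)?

Merged: 11:36 am–11:47 am, 7:32 pm–9:26 pm.
Lengths: 11 min + 1 h 54 min = 2 h 5 min.

2 h 5 min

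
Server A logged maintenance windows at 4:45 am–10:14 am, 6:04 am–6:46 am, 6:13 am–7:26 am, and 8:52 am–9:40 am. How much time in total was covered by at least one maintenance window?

5 h 29 min

Merged: 4:45 am–10:14 am.
Length: 5 h 29 min.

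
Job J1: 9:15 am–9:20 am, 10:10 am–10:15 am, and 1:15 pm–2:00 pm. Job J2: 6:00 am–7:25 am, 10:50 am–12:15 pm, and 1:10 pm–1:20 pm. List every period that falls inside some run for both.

9:15 am–9:20 am: no overlap with the second set.
10:10 am–10:15 am: no overlap with the second set.
1:15 pm–2:00 pm meets the second set on 1:15 pm–1:20 pm.

1:15 pm–1:20 pm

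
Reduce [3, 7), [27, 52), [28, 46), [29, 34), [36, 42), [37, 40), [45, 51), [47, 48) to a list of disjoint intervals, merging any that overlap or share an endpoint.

[27, 52) is disjoint → start new block.
[28, 46) overlaps/touches [27, 52) → extend to [27, 52).
[29, 34) overlaps/touches [27, 52) → extend to [27, 52).
[36, 42) overlaps/touches [27, 52) → extend to [27, 52).
[37, 40) overlaps/touches [27, 52) → extend to [27, 52).
[45, 51) overlaps/touches [27, 52) → extend to [27, 52).
[47, 48) overlaps/touches [27, 52) → extend to [27, 52).

[3, 7) ∪ [27, 52)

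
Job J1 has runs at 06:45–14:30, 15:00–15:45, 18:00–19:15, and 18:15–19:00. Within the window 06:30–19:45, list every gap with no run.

06:30–06:45, 14:30–15:00, 15:45–18:00, 19:15–19:45

The merged coverage is 06:45–14:30, 15:00–15:45, 18:00–19:15.
Gaps within 06:30–19:45: 06:30–06:45, 14:30–15:00, 15:45–18:00, 19:15–19:45.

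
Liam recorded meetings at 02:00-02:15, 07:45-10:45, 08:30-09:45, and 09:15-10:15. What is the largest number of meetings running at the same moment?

Sweep endpoints in order; track running count of active intervals.
Peak of 3 reached at 09:15.

3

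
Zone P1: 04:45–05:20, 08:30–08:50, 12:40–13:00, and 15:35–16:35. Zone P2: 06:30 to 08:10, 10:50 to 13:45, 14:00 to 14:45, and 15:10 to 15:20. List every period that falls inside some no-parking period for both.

12:40–13:00

04:45–05:20 meets no B interval.
08:30–08:50 meets no B interval.
12:40–13:00 ∩ B → 12:40–13:00.
15:35–16:35 meets no B interval.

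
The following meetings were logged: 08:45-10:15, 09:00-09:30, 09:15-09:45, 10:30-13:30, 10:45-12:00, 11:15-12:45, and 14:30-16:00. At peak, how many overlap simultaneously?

At 09:15, 3 of the intervals are simultaneously active.
No point has more.

3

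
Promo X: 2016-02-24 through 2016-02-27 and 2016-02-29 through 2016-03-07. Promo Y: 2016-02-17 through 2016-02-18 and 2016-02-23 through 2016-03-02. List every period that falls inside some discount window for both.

2016-02-24 through 2016-02-27 ∩ B → 2016-02-24 through 2016-02-27.
2016-02-29 through 2016-03-07 ∩ B → 2016-02-29 through 2016-03-02.

2016-02-24 through 2016-02-27, 2016-02-29 through 2016-03-02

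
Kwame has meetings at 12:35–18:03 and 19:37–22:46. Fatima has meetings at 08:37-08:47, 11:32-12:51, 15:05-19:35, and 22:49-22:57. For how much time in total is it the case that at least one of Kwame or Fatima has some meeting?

A ∪ B = 08:37-08:47, 11:32-19:35, 19:37-22:46, 22:49-22:57.
Total: 10 min + 8 h 3 min + 3 h 9 min + 8 min = 11 h 30 min.

11 h 30 min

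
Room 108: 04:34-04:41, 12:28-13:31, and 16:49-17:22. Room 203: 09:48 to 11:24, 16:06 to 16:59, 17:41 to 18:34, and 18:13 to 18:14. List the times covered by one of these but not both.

Merge the second list: 09:48–11:24, 16:06–16:59, 17:41–18:34.
Only in the first: 04:34–04:41, 12:28–13:31, 16:59–17:22.
Only in the second: 09:48–11:24, 16:06–16:49, 17:41–18:34.
Together these are the periods covered by exactly one.

04:34–04:41, 09:48–11:24, 12:28–13:31, 16:06–16:49, 16:59–17:22, 17:41–18:34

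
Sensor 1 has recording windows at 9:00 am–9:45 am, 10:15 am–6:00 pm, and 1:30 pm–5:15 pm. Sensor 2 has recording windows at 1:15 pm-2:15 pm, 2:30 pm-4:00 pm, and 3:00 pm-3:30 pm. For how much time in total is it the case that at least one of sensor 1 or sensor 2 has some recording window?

Merge the first list: 9:00 am–9:45 am, 10:15 am–6:00 pm.
Merge the second list: 1:15 pm–2:15 pm, 2:30 pm–4:00 pm.
A ∪ B = 9:00 am–9:45 am, 10:15 am–6:00 pm.
Total: 45 min + 7 h 45 min = 8 h 30 min.

8 h 30 min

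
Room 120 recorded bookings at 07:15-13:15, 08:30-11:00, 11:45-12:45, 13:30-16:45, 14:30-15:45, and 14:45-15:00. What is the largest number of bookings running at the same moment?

Sweep endpoints in order; track running count of active intervals.
Peak of 3 reached at 14:45.

3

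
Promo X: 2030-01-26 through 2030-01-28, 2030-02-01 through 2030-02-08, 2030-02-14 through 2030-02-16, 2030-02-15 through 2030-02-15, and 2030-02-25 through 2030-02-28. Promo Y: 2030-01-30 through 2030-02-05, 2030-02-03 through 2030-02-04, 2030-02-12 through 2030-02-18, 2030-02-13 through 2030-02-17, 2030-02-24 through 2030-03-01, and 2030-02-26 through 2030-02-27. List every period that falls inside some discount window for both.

Merge the first list: 2030-01-26 through 2030-01-28, 2030-02-01 through 2030-02-08, 2030-02-14 through 2030-02-16, 2030-02-25 through 2030-02-28.
Merge the second list: 2030-01-30 through 2030-02-05, 2030-02-12 through 2030-02-18, 2030-02-24 through 2030-03-01.
2030-01-26 through 2030-01-28 meets no B interval.
2030-02-01 through 2030-02-08 ∩ B → 2030-02-01 through 2030-02-05.
2030-02-14 through 2030-02-16 ∩ B → 2030-02-14 through 2030-02-16.
2030-02-25 through 2030-02-28 ∩ B → 2030-02-25 through 2030-02-28.

2030-02-01 through 2030-02-05, 2030-02-14 through 2030-02-16, 2030-02-25 through 2030-02-28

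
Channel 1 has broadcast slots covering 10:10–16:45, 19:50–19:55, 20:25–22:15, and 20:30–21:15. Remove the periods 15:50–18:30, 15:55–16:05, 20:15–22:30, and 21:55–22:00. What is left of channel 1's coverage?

Merge the first list: 10:10–16:45, 19:50–19:55, 20:25–22:15.
Merge the second list: 15:50–18:30, 20:15–22:30.
10:10–16:45 \ B = 10:10–15:50.
19:50–19:55: nothing removed.
20:25–22:15: entirely removed.

10:10–15:50, 19:50–19:55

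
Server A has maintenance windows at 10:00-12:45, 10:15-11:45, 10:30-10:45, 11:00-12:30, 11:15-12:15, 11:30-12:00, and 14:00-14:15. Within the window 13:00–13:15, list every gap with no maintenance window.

13:00–13:15

The merged coverage is 10:00–12:45, 14:00–14:15.
Gaps within 13:00–13:15: 13:00–13:15.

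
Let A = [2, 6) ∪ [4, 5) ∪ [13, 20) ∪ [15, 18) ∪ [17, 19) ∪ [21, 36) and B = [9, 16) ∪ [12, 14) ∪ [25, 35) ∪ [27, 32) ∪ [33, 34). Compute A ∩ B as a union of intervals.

[13, 16) ∪ [25, 35)

A, merged: [2, 6), [13, 20), [21, 36).
B, merged: [9, 16), [25, 35).
[2, 6) meets no B interval.
[13, 20) ∩ B → [13, 16).
[21, 36) ∩ B → [25, 35).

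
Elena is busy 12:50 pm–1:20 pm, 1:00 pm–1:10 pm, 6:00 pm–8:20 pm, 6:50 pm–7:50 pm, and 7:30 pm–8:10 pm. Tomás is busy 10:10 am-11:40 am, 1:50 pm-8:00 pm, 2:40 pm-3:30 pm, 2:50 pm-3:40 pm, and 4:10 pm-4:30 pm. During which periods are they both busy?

First set merges to 12:50 pm–1:20 pm, 6:00 pm–8:20 pm.
Second set merges to 10:10 am–11:40 am, 1:50 pm–8:00 pm.
12:50 pm–1:20 pm: no overlap with the second set.
6:00 pm–8:20 pm meets the second set on 6:00 pm–8:00 pm.

6:00 pm–8:00 pm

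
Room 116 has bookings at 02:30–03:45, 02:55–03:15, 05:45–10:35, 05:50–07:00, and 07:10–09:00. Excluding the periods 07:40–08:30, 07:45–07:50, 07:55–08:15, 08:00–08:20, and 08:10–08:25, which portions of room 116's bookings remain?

A, merged: 02:30–03:45, 05:45–10:35.
B, merged: 07:40–08:30.
02:30–03:45: no B overlap → unchanged.
05:45–10:35 minus B → 05:45–07:40, 08:30–10:35.

02:30–03:45, 05:45–07:40, 08:30–10:35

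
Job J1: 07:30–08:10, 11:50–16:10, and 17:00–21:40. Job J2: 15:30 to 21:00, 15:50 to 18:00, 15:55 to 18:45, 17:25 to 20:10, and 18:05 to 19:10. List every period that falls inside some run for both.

Second set merges to 15:30-21:00.
07:30-08:10 falls entirely outside B.
11:50-16:10 overlaps B on 15:30-16:10.
17:00-21:40 overlaps B on 17:00-21:00.

15:30-16:10, 17:00-21:00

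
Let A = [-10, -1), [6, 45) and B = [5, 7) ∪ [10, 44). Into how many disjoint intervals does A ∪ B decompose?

2

A ∪ B = [-10, -1), [5, 45).
That is 2 disjoint pieces.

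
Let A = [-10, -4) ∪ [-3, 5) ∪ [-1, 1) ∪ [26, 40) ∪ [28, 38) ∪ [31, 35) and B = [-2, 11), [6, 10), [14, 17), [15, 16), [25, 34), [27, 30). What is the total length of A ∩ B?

A, merged: [-10, -4), [-3, 5), [26, 40).
B, merged: [-2, 11), [14, 17), [25, 34).
A ∩ B = [-2, 5), [26, 34).
Total: 7 + 8 = 15.

15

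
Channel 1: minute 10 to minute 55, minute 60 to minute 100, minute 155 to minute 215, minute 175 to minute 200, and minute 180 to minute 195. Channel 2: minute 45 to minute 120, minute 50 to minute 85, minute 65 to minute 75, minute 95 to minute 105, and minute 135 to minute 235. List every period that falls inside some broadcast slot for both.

minute 45 to minute 55, minute 60 to minute 100, minute 155 to minute 215

First set merges to minute 10 to minute 55, minute 60 to minute 100, minute 155 to minute 215.
Second set merges to minute 45 to minute 120, minute 135 to minute 235.
minute 10 to minute 55 meets the second set on minute 45 to minute 55.
minute 60 to minute 100 meets the second set on minute 60 to minute 100.
minute 155 to minute 215 meets the second set on minute 155 to minute 215.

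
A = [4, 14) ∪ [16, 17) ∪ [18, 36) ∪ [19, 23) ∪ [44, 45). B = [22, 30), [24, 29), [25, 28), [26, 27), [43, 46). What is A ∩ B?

Merge the first list: [4, 14), [16, 17), [18, 36), [44, 45).
Merge the second list: [22, 30), [43, 46).
[4, 14) falls entirely outside B.
[16, 17) falls entirely outside B.
[18, 36) overlaps B on [22, 30).
[44, 45) overlaps B on [44, 45).

[22, 30) ∪ [44, 45)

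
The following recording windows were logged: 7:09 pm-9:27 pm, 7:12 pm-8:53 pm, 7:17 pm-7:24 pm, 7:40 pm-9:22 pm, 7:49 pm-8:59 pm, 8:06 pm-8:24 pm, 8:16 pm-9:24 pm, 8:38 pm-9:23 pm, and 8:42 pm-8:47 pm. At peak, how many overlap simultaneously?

7

At 8:42 pm, 7 of the intervals are simultaneously active.
No point has more.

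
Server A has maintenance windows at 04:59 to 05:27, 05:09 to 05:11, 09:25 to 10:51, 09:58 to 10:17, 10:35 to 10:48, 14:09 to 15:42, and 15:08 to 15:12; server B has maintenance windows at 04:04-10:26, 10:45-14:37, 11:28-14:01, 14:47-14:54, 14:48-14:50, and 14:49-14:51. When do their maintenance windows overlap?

Merge the first list: 04:59–05:27, 09:25–10:51, 14:09–15:42.
Merge the second list: 04:04–10:26, 10:45–14:37, 14:47–14:54.
04:59–05:27 ∩ B → 04:59–05:27.
09:25–10:51 ∩ B → 09:25–10:26, 10:45–10:51.
14:09–15:42 ∩ B → 14:09–14:37, 14:47–14:54.

04:59–05:27, 09:25–10:26, 10:45–10:51, 14:09–14:37, 14:47–14:54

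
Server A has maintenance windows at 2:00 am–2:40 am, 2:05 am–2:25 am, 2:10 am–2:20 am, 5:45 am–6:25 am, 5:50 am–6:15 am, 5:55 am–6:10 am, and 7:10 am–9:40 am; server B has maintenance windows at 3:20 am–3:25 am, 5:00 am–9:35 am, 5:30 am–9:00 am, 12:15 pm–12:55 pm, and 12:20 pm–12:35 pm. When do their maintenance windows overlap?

5:45 am–6:25 am, 7:10 am–9:35 am

Merge the first list: 2:00 am–2:40 am, 5:45 am–6:25 am, 7:10 am–9:40 am.
Merge the second list: 3:20 am–3:25 am, 5:00 am–9:35 am, 12:15 pm–12:55 pm.
2:00 am–2:40 am: no overlap with the second set.
5:45 am–6:25 am meets the second set on 5:45 am–6:25 am.
7:10 am–9:40 am meets the second set on 7:10 am–9:35 am.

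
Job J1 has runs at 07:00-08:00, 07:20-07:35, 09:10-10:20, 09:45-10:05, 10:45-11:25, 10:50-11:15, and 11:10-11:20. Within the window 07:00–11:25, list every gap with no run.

08:00–09:10, 10:20–10:45

Covered (merged): 07:00–08:00, 09:10–10:20, 10:45–11:25.
Uncovered inside 07:00–11:25: 08:00–09:10, 10:20–10:45.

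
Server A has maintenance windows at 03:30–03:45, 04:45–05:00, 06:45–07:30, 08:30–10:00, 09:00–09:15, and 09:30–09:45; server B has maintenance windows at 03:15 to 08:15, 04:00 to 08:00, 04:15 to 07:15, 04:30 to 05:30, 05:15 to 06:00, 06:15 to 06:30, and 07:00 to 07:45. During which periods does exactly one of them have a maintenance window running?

03:15–03:30, 03:45–04:45, 05:00–06:45, 07:30–08:15, 08:30–10:00

A, merged: 03:30–03:45, 04:45–05:00, 06:45–07:30, 08:30–10:00.
B, merged: 03:15–08:15.
A \ B = 08:30–10:00.
B \ A = 03:15–03:30, 03:45–04:45, 05:00–06:45, 07:30–08:15.
Union of the two gives the symmetric difference.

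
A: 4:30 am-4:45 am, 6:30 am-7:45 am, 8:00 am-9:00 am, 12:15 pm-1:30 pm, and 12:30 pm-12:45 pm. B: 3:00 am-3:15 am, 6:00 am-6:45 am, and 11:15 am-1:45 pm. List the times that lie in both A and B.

Merge the first list: 4:30 am–4:45 am, 6:30 am–7:45 am, 8:00 am–9:00 am, 12:15 pm–1:30 pm.
4:30 am–4:45 am: no overlap with the second set.
6:30 am–7:45 am meets the second set on 6:30 am–6:45 am.
8:00 am–9:00 am: no overlap with the second set.
12:15 pm–1:30 pm meets the second set on 12:15 pm–1:30 pm.

6:30 am–6:45 am, 12:15 pm–1:30 pm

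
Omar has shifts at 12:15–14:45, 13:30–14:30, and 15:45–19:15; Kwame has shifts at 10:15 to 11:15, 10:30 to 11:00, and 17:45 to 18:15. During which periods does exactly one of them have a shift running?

First set merges to 12:15–14:45, 15:45–19:15.
Second set merges to 10:15–11:15, 17:45–18:15.
A but not B: 12:15–14:45, 15:45–17:45, 18:15–19:15.
B but not A: 10:15–11:15.
Combining gives A △ B.

10:15–11:15, 12:15–14:45, 15:45–17:45, 18:15–19:15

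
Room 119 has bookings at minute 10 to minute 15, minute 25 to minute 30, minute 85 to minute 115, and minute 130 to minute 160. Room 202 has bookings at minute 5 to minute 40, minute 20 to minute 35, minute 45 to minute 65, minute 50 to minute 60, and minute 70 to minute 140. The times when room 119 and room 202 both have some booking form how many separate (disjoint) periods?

4

B, merged: minute 5 to minute 40, minute 45 to minute 65, minute 70 to minute 140.
A ∩ B = minute 10 to minute 15, minute 25 to minute 30, minute 85 to minute 115, minute 130 to minute 140.
That is 4 disjoint pieces.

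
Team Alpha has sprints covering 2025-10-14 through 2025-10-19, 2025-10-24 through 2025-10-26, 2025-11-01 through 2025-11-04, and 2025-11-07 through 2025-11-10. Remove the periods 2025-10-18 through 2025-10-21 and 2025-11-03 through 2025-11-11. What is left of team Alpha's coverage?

2025-10-14 through 2025-10-19 \ B = 2025-10-14 through 2025-10-17.
2025-10-24 through 2025-10-26: nothing removed.
2025-11-01 through 2025-11-04 \ B = 2025-11-01 through 2025-11-02.
2025-11-07 through 2025-11-10: entirely removed.

2025-10-14 through 2025-10-17, 2025-10-24 through 2025-10-26, 2025-11-01 through 2025-11-02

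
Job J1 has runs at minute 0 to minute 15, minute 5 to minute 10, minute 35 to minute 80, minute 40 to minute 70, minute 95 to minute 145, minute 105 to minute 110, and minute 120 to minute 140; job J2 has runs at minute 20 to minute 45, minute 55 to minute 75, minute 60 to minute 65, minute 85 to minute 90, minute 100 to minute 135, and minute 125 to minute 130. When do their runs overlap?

Merge the first list: minute 0 to minute 15, minute 35 to minute 80, minute 95 to minute 145.
Merge the second list: minute 20 to minute 45, minute 55 to minute 75, minute 85 to minute 90, minute 100 to minute 135.
minute 0 to minute 15 falls entirely outside B.
minute 35 to minute 80 overlaps B on minute 35 to minute 45, minute 55 to minute 75.
minute 95 to minute 145 overlaps B on minute 100 to minute 135.

minute 35 to minute 45, minute 55 to minute 75, minute 100 to minute 135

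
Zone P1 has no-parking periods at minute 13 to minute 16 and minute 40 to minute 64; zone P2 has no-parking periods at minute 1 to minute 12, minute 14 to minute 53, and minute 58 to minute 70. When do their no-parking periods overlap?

minute 13 to minute 16 overlaps B on minute 14 to minute 16.
minute 40 to minute 64 overlaps B on minute 40 to minute 53, minute 58 to minute 64.

minute 14 to minute 16, minute 40 to minute 53, minute 58 to minute 64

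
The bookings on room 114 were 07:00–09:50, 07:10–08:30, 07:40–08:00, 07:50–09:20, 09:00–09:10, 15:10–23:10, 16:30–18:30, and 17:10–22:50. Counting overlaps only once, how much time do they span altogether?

10 h 50 min

Merged: 07:00–09:50, 15:10–23:10.
Lengths: 2 h 50 min + 8 h = 10 h 50 min.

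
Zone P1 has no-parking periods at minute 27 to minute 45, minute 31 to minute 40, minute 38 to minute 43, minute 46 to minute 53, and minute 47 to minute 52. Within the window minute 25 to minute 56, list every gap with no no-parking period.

Covered (merged): minute 27 to minute 45, minute 46 to minute 53.
Gaps within minute 25 to minute 56: minute 25 to minute 27, minute 45 to minute 46, minute 53 to minute 56.

minute 25 to minute 27, minute 45 to minute 46, minute 53 to minute 56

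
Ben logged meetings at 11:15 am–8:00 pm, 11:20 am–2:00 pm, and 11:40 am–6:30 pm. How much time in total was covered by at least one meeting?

Merged: 11:15 am–8:00 pm.
Length: 8 h 45 min.

8 h 45 min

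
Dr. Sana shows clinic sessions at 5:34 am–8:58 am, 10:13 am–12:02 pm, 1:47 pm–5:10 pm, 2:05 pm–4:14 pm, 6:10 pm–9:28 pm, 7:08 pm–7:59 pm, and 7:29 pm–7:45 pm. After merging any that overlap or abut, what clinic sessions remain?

10:13 am–12:02 pm is disjoint → start new block.
1:47 pm–5:10 pm is disjoint → start new block.
2:05 pm–4:14 pm overlaps/touches 1:47 pm–5:10 pm → extend to 1:47 pm–5:10 pm.
6:10 pm–9:28 pm is disjoint → start new block.
7:08 pm–7:59 pm overlaps/touches 6:10 pm–9:28 pm → extend to 6:10 pm–9:28 pm.
7:29 pm–7:45 pm overlaps/touches 6:10 pm–9:28 pm → extend to 6:10 pm–9:28 pm.

5:34 am–8:58 am, 10:13 am–12:02 pm, 1:47 pm–5:10 pm, 6:10 pm–9:28 pm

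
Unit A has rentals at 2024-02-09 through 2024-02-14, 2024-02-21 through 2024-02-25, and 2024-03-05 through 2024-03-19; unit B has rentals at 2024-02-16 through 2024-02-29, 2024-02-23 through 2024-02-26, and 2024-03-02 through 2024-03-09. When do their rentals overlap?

Merge the second list: 2024-02-16 through 2024-02-29, 2024-03-02 through 2024-03-09.
2024-02-09 through 2024-02-14 meets no B interval.
2024-02-21 through 2024-02-25 ∩ B → 2024-02-21 through 2024-02-25.
2024-03-05 through 2024-03-19 ∩ B → 2024-03-05 through 2024-03-09.

2024-02-21 through 2024-02-25, 2024-03-05 through 2024-03-09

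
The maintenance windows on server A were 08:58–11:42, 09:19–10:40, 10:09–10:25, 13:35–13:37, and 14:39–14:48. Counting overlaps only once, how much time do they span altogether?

2 h 55 min

Merged: 08:58–11:42, 13:35–13:37, 14:39–14:48.
Lengths: 2 h 44 min + 2 min + 9 min = 2 h 55 min.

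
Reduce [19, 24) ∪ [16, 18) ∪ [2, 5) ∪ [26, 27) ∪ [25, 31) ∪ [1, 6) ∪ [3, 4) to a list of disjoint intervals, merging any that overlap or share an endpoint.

[1, 6) ∪ [16, 18) ∪ [19, 24) ∪ [25, 31)

Sort by start: [1, 6), [2, 5), [3, 4), [16, 18), [19, 24), [25, 31), [26, 27).
[2, 5) overlaps/touches [1, 6) → extend to [1, 6).
[3, 4) overlaps/touches [1, 6) → extend to [1, 6).
[16, 18) is disjoint → start new block.
[19, 24) is disjoint → start new block.
[25, 31) is disjoint → start new block.
[26, 27) overlaps/touches [25, 31) → extend to [25, 31).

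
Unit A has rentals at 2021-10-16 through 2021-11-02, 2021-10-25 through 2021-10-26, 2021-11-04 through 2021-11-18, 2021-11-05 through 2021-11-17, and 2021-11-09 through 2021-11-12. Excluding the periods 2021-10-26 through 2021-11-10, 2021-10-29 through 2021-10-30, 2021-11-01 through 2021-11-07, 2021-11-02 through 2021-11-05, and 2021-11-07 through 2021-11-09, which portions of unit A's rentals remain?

2021-10-16 through 2021-10-25, 2021-11-11 through 2021-11-18

First set merges to 2021-10-16 through 2021-11-02, 2021-11-04 through 2021-11-18.
Second set merges to 2021-10-26 through 2021-11-10.
2021-10-16 through 2021-11-02 with B removed leaves 2021-10-16 through 2021-10-25.
2021-11-04 through 2021-11-18 with B removed leaves 2021-11-11 through 2021-11-18.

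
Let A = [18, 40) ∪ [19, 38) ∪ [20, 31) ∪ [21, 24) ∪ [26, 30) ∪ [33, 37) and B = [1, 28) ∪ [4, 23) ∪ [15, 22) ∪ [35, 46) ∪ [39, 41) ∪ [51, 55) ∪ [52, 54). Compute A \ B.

A, merged: [18, 40).
B, merged: [1, 28), [35, 46), [51, 55).
[18, 40) \ B = [28, 35).

[28, 35)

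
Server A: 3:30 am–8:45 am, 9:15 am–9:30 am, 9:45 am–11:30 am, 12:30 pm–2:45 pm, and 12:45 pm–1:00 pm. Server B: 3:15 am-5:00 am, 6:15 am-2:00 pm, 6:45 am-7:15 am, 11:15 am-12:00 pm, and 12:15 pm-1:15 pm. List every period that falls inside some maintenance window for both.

3:30 am–5:00 am, 6:15 am–8:45 am, 9:15 am–9:30 am, 9:45 am–11:30 am, 12:30 pm–2:00 pm

A, merged: 3:30 am–8:45 am, 9:15 am–9:30 am, 9:45 am–11:30 am, 12:30 pm–2:45 pm.
B, merged: 3:15 am–5:00 am, 6:15 am–2:00 pm.
3:30 am–8:45 am ∩ B → 3:30 am–5:00 am, 6:15 am–8:45 am.
9:15 am–9:30 am ∩ B → 9:15 am–9:30 am.
9:45 am–11:30 am ∩ B → 9:45 am–11:30 am.
12:30 pm–2:45 pm ∩ B → 12:30 pm–2:00 pm.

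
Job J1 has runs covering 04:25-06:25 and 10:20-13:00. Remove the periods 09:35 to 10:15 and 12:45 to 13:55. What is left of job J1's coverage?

04:25-06:25, 10:20-12:45

04:25-06:25: no B overlap → unchanged.
10:20-13:00 minus B → 10:20-12:45.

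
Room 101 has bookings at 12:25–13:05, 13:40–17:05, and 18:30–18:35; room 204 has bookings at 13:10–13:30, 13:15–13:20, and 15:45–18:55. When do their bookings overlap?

15:45-17:05, 18:30-18:35

B, merged: 13:10-13:30, 15:45-18:55.
12:25-13:05 falls entirely outside B.
13:40-17:05 overlaps B on 15:45-17:05.
18:30-18:35 overlaps B on 18:30-18:35.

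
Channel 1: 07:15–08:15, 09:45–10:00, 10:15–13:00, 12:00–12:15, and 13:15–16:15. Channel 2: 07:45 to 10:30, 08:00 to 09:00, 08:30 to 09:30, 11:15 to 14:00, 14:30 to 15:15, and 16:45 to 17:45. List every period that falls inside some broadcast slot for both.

07:45–08:15, 09:45–10:00, 10:15–10:30, 11:15–13:00, 13:15–14:00, 14:30–15:15

First set merges to 07:15–08:15, 09:45–10:00, 10:15–13:00, 13:15–16:15.
Second set merges to 07:45–10:30, 11:15–14:00, 14:30–15:15, 16:45–17:45.
07:15–08:15 meets the second set on 07:45–08:15.
09:45–10:00 meets the second set on 09:45–10:00.
10:15–13:00 meets the second set on 10:15–10:30, 11:15–13:00.
13:15–16:15 meets the second set on 13:15–14:00, 14:30–15:15.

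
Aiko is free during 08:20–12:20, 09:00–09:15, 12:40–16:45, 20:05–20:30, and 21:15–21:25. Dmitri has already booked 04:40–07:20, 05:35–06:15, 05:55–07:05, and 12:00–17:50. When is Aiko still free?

08:20-12:00, 20:05-20:30, 21:15-21:25

A, merged: 08:20-12:20, 12:40-16:45, 20:05-20:30, 21:15-21:25.
B, merged: 04:40-07:20, 12:00-17:50.
08:20-12:20 \ B = 08:20-12:00.
12:40-16:45: entirely removed.
20:05-20:30: nothing removed.
21:15-21:25: nothing removed.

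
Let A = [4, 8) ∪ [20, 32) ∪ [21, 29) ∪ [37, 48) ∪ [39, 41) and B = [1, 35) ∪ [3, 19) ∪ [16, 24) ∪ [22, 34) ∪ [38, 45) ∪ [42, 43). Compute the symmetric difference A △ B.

Merge the first list: [4, 8), [20, 32), [37, 48).
Merge the second list: [1, 35), [38, 45).
Only in the first: [37, 38), [45, 48).
Only in the second: [1, 4), [8, 20), [32, 35).
Together these are the periods covered by exactly one.

[1, 4) ∪ [8, 20) ∪ [32, 35) ∪ [37, 38) ∪ [45, 48)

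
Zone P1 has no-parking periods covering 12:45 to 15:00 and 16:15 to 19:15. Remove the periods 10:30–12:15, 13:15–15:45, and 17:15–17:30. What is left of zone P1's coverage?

12:45-15:00 with B removed leaves 12:45-13:15.
16:15-19:15 with B removed leaves 16:15-17:15, 17:30-19:15.

12:45-13:15, 16:15-17:15, 17:30-19:15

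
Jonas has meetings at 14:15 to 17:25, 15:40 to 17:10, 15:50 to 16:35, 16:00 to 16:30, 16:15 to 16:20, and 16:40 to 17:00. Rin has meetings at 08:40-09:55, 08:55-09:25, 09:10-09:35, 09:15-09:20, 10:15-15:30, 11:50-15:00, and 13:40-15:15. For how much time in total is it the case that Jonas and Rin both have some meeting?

First set merges to 14:15–17:25.
Second set merges to 08:40–09:55, 10:15–15:30.
A ∩ B = 14:15–15:30.
Total: 1 h 15 min.

1 h 15 min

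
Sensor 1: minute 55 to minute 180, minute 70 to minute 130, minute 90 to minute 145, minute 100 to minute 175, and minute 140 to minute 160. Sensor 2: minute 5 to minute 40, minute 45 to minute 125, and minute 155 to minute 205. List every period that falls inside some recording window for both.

minute 55 to minute 125, minute 155 to minute 180

Merge the first list: minute 55 to minute 180.
minute 55 to minute 180 ∩ B → minute 55 to minute 125, minute 155 to minute 180.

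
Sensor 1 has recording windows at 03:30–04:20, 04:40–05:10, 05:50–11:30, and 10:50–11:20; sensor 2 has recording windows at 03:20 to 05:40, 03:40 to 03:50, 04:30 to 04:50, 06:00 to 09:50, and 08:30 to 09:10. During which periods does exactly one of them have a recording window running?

Merge the first list: 03:30–04:20, 04:40–05:10, 05:50–11:30.
Merge the second list: 03:20–05:40, 06:00–09:50.
Only in the first: 05:50–06:00, 09:50–11:30.
Only in the second: 03:20–03:30, 04:20–04:40, 05:10–05:40.
Together these are the periods covered by exactly one.

03:20–03:30, 04:20–04:40, 05:10–05:40, 05:50–06:00, 09:50–11:30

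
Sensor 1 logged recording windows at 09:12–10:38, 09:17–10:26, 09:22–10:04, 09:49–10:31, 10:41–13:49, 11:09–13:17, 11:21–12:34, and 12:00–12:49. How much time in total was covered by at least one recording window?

4 h 34 min

Merged: 09:12-10:38, 10:41-13:49.
Lengths: 1 h 26 min + 3 h 8 min = 4 h 34 min.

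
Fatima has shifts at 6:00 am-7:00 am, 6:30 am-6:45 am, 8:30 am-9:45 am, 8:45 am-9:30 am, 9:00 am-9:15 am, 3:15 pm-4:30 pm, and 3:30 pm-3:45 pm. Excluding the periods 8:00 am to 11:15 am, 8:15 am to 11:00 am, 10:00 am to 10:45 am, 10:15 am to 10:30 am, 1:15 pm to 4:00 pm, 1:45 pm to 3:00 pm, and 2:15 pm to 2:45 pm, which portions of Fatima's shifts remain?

6:00 am–7:00 am, 4:00 pm–4:30 pm

A, merged: 6:00 am–7:00 am, 8:30 am–9:45 am, 3:15 pm–4:30 pm.
B, merged: 8:00 am–11:15 am, 1:15 pm–4:00 pm.
6:00 am–7:00 am: nothing removed.
8:30 am–9:45 am: entirely removed.
3:15 pm–4:30 pm \ B = 4:00 pm–4:30 pm.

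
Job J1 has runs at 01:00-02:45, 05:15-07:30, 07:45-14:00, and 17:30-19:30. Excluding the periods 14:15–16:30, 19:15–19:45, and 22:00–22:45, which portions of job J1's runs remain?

01:00-02:45, 05:15-07:30, 07:45-14:00, 17:30-19:15

01:00-02:45 is untouched.
05:15-07:30 is untouched.
07:45-14:00 is untouched.
17:30-19:30 with B removed leaves 17:30-19:15.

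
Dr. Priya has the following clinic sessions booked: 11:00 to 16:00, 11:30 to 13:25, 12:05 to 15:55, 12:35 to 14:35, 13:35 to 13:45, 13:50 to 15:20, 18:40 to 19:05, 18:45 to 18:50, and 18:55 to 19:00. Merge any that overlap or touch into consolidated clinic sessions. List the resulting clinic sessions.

11:00-16:00, 18:40-19:05

11:30-13:25 overlaps/touches 11:00-16:00 → extend to 11:00-16:00.
12:05-15:55 overlaps/touches 11:00-16:00 → extend to 11:00-16:00.
12:35-14:35 overlaps/touches 11:00-16:00 → extend to 11:00-16:00.
13:35-13:45 overlaps/touches 11:00-16:00 → extend to 11:00-16:00.
13:50-15:20 overlaps/touches 11:00-16:00 → extend to 11:00-16:00.
18:40-19:05 is disjoint → start new block.
18:45-18:50 overlaps/touches 18:40-19:05 → extend to 18:40-19:05.
18:55-19:00 overlaps/touches 18:40-19:05 → extend to 18:40-19:05.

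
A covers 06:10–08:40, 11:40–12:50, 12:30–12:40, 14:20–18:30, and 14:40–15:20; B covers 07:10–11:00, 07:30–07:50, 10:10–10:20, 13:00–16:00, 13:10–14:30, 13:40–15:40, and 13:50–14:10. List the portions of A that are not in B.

Merge the first list: 06:10–08:40, 11:40–12:50, 14:20–18:30.
Merge the second list: 07:10–11:00, 13:00–16:00.
06:10–08:40 \ B = 06:10–07:10.
11:40–12:50: nothing removed.
14:20–18:30 \ B = 16:00–18:30.

06:10–07:10, 11:40–12:50, 16:00–18:30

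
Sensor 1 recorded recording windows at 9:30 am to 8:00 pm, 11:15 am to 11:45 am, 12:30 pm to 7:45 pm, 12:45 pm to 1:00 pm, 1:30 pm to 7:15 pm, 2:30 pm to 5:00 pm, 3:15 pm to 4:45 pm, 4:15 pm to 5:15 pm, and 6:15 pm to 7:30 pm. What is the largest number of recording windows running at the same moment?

6

At 4:15 pm, 6 of the intervals are simultaneously active.
No point has more.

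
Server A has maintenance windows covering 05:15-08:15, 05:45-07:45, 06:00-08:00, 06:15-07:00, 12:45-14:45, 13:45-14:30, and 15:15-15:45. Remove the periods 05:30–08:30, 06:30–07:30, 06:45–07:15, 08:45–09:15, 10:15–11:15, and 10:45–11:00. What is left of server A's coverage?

05:15-05:30, 12:45-14:45, 15:15-15:45

Merge the first list: 05:15-08:15, 12:45-14:45, 15:15-15:45.
Merge the second list: 05:30-08:30, 08:45-09:15, 10:15-11:15.
05:15-08:15 minus B → 05:15-05:30.
12:45-14:45: no B overlap → unchanged.
15:15-15:45: no B overlap → unchanged.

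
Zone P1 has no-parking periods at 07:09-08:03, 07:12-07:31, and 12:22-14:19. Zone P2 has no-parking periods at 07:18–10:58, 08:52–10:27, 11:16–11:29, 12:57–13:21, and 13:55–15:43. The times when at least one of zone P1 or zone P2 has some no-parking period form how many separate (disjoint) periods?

First set merges to 07:09-08:03, 12:22-14:19.
Second set merges to 07:18-10:58, 11:16-11:29, 12:57-13:21, 13:55-15:43.
A ∪ B = 07:09-10:58, 11:16-11:29, 12:22-15:43.
That is 3 disjoint pieces.

3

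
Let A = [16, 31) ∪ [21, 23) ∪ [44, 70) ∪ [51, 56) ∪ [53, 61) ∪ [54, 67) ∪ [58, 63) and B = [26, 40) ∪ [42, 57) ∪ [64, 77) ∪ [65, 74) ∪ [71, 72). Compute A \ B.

Merge the first list: [16, 31), [44, 70).
Merge the second list: [26, 40), [42, 57), [64, 77).
[16, 31) minus B → [16, 26).
[44, 70) minus B → [57, 64).

[16, 26) ∪ [57, 64)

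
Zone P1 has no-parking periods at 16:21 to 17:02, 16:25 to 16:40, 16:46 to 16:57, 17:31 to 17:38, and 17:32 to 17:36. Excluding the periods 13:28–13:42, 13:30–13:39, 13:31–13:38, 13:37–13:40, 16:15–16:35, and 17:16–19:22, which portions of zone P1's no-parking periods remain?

16:35-17:02

Merge the first list: 16:21-17:02, 17:31-17:38.
Merge the second list: 13:28-13:42, 16:15-16:35, 17:16-19:22.
16:21-17:02 minus B → 16:35-17:02.
17:31-17:38: fully covered by B → removed.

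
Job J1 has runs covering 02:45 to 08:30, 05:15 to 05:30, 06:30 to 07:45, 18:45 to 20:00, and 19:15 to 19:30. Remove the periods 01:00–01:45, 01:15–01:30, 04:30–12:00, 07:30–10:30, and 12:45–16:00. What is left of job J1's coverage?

02:45–04:30, 18:45–20:00

A, merged: 02:45–08:30, 18:45–20:00.
B, merged: 01:00–01:45, 04:30–12:00, 12:45–16:00.
02:45–08:30 with B removed leaves 02:45–04:30.
18:45–20:00 is untouched.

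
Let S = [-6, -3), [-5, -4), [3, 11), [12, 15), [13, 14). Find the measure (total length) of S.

14

Merged: [-6, -3), [3, 11), [12, 15).
Lengths: 3 + 8 + 3 = 14.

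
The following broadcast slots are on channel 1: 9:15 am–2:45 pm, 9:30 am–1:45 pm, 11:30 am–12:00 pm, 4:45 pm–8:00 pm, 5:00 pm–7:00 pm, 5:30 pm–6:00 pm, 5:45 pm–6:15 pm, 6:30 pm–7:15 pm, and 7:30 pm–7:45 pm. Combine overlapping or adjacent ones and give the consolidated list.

9:30 am–1:45 pm overlaps/touches 9:15 am–2:45 pm → extend to 9:15 am–2:45 pm.
11:30 am–12:00 pm overlaps/touches 9:15 am–2:45 pm → extend to 9:15 am–2:45 pm.
4:45 pm–8:00 pm is disjoint → start new block.
5:00 pm–7:00 pm overlaps/touches 4:45 pm–8:00 pm → extend to 4:45 pm–8:00 pm.
5:30 pm–6:00 pm overlaps/touches 4:45 pm–8:00 pm → extend to 4:45 pm–8:00 pm.
5:45 pm–6:15 pm overlaps/touches 4:45 pm–8:00 pm → extend to 4:45 pm–8:00 pm.
6:30 pm–7:15 pm overlaps/touches 4:45 pm–8:00 pm → extend to 4:45 pm–8:00 pm.
7:30 pm–7:45 pm overlaps/touches 4:45 pm–8:00 pm → extend to 4:45 pm–8:00 pm.

9:15 am–2:45 pm, 4:45 pm–8:00 pm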